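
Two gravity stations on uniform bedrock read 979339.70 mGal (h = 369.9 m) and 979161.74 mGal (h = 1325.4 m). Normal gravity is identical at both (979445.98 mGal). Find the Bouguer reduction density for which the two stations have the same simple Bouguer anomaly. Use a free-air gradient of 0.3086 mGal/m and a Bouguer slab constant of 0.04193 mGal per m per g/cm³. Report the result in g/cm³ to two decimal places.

2.92

Δg_obs = 979161.74 − 979339.70 = -177.96 mGal over Δh = 1325.4 − 369.9 = 955.5 m
Equal Bouguer anomalies ⇒ Δg_obs + (0.3086 − 0.04193ρ)·Δh = 0
0.3086 − 0.04193ρ = −Δg_obs/Δh = 0.18625
ρ = (0.3086 − 0.18625) / 0.04193 = 2.92 g/cm³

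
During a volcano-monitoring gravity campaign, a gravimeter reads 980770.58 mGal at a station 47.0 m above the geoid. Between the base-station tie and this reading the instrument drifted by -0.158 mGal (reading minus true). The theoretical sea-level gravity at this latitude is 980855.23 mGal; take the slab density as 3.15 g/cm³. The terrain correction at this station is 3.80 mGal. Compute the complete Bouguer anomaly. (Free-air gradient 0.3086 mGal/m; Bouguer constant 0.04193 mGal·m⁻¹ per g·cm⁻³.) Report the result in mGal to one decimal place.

-72.4

Drift-corrected reading = 980770.58 − (-0.158) = 980770.738 mGal
Free-air correction = 0.3086 × 47.0 = 14.50 mGal
Free-air anomaly = 980770.738 − 980855.23 + (14.50) = -69.992 mGal
Bouguer slab correction = 0.04193 × 3.15 × 47.0 = 6.21 mGal
Simple Bouguer anomaly = -69.992 − (6.21) = -76.202 mGal
Complete Bouguer anomaly = -76.202 + 3.80 = -72.402 mGal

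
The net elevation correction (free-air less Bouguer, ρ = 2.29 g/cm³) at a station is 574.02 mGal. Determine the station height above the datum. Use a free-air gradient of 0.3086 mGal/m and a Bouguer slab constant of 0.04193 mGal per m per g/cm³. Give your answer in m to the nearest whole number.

Combined gradient = 0.3086 − 0.04193 × 2.29 = 0.2125803 mGal/m
h = 574.02 / 0.2125803 = 2700.25 m

2700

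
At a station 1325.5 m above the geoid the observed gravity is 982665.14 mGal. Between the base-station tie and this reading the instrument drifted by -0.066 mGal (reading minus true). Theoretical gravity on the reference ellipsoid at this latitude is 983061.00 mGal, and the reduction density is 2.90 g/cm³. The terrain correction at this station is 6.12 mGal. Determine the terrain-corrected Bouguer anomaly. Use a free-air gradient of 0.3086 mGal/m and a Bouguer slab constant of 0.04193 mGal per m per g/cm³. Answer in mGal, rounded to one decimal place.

Drift-corrected reading = 982665.14 − (-0.066) = 982665.206 mGal
Free-air correction = 0.3086 × 1325.5 = 409.05 mGal
Free-air anomaly = 982665.206 − 983061.00 + (409.05) = 13.256 mGal
Bouguer slab correction = 0.04193 × 2.90 × 1325.5 = 161.18 mGal
Simple Bouguer anomaly = 13.256 − (161.18) = -147.924 mGal
Complete Bouguer anomaly = -147.924 + 6.12 = -141.804 mGal

-141.8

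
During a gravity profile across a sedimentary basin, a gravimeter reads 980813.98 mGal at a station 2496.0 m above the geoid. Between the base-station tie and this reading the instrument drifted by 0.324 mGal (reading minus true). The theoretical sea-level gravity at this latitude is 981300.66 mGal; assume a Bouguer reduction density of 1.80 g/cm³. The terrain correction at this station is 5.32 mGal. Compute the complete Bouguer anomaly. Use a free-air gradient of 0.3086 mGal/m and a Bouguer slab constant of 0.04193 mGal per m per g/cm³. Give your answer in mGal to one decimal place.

100.2

Drift-corrected reading = 980813.98 − (0.324) = 980813.656 mGal
Free-air correction = 0.3086 × 2496.0 = 770.27 mGal
Free-air anomaly = 980813.656 − 981300.66 + (770.27) = 283.266 mGal
Bouguer slab correction = 0.04193 × 1.80 × 2496.0 = 188.38 mGal
Simple Bouguer anomaly = 283.266 − (188.38) = 94.886 mGal
Complete Bouguer anomaly = 94.886 + 5.32 = 100.206 mGal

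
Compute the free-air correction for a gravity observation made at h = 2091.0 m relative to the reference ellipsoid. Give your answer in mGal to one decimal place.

645.3

Free-air correction = 0.3086 × 2091.0 = 645.3 mGal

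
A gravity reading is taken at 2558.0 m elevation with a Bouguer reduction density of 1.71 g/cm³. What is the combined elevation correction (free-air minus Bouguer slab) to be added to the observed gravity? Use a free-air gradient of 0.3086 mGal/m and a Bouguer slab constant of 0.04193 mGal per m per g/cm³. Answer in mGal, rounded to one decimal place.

Combined gradient = 0.3086 − 0.04193 × 1.71 = 0.2368997 mGal/m
Combined elevation correction = 0.2368997 × 2558.0 = 606.0 mGal

606.0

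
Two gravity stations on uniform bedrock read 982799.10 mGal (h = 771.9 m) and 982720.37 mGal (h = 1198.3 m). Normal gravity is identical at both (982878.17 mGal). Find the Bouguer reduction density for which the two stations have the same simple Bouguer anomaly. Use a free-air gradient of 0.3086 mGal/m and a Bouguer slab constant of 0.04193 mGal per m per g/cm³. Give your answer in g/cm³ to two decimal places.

2.96

Δg_obs = 982720.37 − 982799.10 = -78.73 mGal over Δh = 1198.3 − 771.9 = 426.4 m
Equal Bouguer anomalies ⇒ Δg_obs + (0.3086 − 0.04193ρ)·Δh = 0
0.3086 − 0.04193ρ = −Δg_obs/Δh = 0.18464
ρ = (0.3086 − 0.18464) / 0.04193 = 2.96 g/cm³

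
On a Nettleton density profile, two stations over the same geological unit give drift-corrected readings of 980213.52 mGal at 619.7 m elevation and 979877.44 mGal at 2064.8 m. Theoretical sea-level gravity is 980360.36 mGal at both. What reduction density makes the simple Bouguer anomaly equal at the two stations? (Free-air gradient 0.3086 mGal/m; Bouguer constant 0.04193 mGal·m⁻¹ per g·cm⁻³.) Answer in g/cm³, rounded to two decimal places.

Δg_obs = 979877.44 − 980213.52 = -336.08 mGal over Δh = 2064.8 − 619.7 = 1445.1 m
Equal Bouguer anomalies ⇒ Δg_obs + (0.3086 − 0.04193ρ)·Δh = 0
0.3086 − 0.04193ρ = −Δg_obs/Δh = 0.23257
ρ = (0.3086 − 0.23257) / 0.04193 = 1.81 g/cm³

1.81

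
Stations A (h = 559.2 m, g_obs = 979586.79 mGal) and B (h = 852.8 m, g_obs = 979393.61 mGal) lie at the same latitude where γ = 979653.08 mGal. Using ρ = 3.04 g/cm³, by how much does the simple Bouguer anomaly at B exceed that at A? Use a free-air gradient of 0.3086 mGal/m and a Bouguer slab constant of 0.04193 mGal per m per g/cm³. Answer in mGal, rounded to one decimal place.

Δg_SB(A) = 979586.79 − 979653.08 + 0.3086×559.2 − 0.04193×3.04×559.2 = 35.00 mGal
Δg_SB(B) = 979393.61 − 979653.08 + 0.3086×852.8 − 0.04193×3.04×852.8 = -105.00 mGal
Difference = -105.00 − (35.00) = -140.00 mGal

-140.0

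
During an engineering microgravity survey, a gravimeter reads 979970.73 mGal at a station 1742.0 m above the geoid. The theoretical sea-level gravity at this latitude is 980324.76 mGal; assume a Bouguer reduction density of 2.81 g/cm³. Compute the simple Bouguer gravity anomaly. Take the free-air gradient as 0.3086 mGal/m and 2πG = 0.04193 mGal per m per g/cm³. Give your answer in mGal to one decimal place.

Free-air correction = 0.3086 × 1742.0 = 537.58 mGal
Free-air anomaly = 979970.73 − 980324.76 + (537.58) = 183.55 mGal
Bouguer slab correction = 0.04193 × 2.81 × 1742.0 = 205.25 mGal
Simple Bouguer anomaly = 183.55 − (205.25) = -21.70 mGal

-21.7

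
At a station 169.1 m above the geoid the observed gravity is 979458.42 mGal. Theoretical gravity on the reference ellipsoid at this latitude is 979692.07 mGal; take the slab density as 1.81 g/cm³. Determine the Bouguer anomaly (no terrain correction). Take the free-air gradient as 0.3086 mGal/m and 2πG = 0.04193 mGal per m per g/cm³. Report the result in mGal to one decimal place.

-194.3

Free-air correction = 0.3086 × 169.1 = 52.18 mGal
Free-air anomaly = 979458.42 − 979692.07 + (52.18) = -181.47 mGal
Bouguer slab correction = 0.04193 × 1.81 × 169.1 = 12.83 mGal
Simple Bouguer anomaly = -181.47 − (12.83) = -194.30 mGal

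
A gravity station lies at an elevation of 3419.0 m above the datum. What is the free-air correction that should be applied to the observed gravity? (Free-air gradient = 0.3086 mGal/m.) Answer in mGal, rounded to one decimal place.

Free-air correction = 0.3086 × 3419.0 = 1055.1 mGal

1055.1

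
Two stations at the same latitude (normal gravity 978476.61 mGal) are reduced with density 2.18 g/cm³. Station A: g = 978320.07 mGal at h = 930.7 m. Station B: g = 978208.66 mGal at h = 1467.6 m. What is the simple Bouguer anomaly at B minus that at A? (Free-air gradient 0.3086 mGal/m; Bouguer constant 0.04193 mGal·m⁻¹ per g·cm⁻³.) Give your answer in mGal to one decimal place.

Δg_SB(A) = 978320.07 − 978476.61 + 0.3086×930.7 − 0.04193×2.18×930.7 = 45.60 mGal
Δg_SB(B) = 978208.66 − 978476.61 + 0.3086×1467.6 − 0.04193×2.18×1467.6 = 50.80 mGal
Difference = 50.80 − (45.60) = 5.20 mGal

5.2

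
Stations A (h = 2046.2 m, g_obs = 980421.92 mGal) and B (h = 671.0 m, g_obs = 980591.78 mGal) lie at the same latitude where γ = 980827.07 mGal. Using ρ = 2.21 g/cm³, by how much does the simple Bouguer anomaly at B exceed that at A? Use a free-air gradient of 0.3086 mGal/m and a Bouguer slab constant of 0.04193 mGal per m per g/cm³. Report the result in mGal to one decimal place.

Δg_SB(A) = 980421.92 − 980827.07 + 0.3086×2046.2 − 0.04193×2.21×2046.2 = 36.70 mGal
Δg_SB(B) = 980591.78 − 980827.07 + 0.3086×671.0 − 0.04193×2.21×671.0 = -90.40 mGal
Difference = -90.40 − (36.70) = -127.10 mGal

-127.1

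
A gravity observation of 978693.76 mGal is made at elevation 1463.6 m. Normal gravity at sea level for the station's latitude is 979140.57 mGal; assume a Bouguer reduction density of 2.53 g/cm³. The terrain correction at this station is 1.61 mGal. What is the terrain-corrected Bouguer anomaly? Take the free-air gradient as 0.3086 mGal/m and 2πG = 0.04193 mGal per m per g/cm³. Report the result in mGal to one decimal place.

Free-air correction = 0.3086 × 1463.6 = 451.67 mGal
Free-air anomaly = 978693.76 − 979140.57 + (451.67) = 4.86 mGal
Bouguer slab correction = 0.04193 × 2.53 × 1463.6 = 155.26 mGal
Simple Bouguer anomaly = 4.86 − (155.26) = -150.40 mGal
Complete Bouguer anomaly = -150.40 + 1.61 = -148.79 mGal

-148.8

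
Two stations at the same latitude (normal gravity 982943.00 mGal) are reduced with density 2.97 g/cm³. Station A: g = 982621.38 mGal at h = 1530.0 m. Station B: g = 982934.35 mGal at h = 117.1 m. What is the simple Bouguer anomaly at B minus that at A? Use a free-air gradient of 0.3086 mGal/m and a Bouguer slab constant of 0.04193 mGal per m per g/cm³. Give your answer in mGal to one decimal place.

Δg_SB(A) = 982621.38 − 982943.00 + 0.3086×1530.0 − 0.04193×2.97×1530.0 = -40.00 mGal
Δg_SB(B) = 982934.35 − 982943.00 + 0.3086×117.1 − 0.04193×2.97×117.1 = 12.90 mGal
Difference = 12.90 − (-40.00) = 52.90 mGal

52.9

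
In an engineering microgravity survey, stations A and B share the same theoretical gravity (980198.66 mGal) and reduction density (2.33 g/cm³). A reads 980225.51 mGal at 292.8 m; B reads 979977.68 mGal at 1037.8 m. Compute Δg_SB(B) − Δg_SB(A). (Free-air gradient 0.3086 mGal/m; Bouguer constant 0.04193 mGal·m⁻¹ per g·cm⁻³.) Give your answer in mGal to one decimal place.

-90.7

Δg_SB(A) = 980225.51 − 980198.66 + 0.3086×292.8 − 0.04193×2.33×292.8 = 88.60 mGal
Δg_SB(B) = 979977.68 − 980198.66 + 0.3086×1037.8 − 0.04193×2.33×1037.8 = -2.10 mGal
Difference = -2.10 − (88.60) = -90.70 mGal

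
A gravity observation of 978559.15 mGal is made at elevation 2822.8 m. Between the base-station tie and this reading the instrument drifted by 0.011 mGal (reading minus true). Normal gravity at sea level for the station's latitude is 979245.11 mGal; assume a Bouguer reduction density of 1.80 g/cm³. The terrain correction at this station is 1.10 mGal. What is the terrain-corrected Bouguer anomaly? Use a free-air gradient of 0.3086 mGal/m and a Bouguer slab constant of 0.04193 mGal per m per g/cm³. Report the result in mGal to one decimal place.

-26.8

Drift-corrected reading = 978559.15 − (0.011) = 978559.139 mGal
Free-air correction = 0.3086 × 2822.8 = 871.12 mGal
Free-air anomaly = 978559.139 − 979245.11 + (871.12) = 185.149 mGal
Bouguer slab correction = 0.04193 × 1.80 × 2822.8 = 213.05 mGal
Simple Bouguer anomaly = 185.149 − (213.05) = -27.901 mGal
Complete Bouguer anomaly = -27.901 + 1.10 = -26.801 mGal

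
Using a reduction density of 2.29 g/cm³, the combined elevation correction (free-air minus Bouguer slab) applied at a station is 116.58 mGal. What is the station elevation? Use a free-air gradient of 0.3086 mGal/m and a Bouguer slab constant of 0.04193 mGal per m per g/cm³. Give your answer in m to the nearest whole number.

548

Combined gradient = 0.3086 − 0.04193 × 2.29 = 0.2125803 mGal/m
h = 116.58 / 0.2125803 = 548.40 m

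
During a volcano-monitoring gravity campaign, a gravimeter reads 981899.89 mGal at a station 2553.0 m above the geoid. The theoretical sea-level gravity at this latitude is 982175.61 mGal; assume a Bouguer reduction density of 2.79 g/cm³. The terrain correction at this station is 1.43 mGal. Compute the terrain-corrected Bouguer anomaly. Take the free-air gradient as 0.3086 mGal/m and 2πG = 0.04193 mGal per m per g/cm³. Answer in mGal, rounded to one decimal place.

214.9

Free-air correction = 0.3086 × 2553.0 = 787.86 mGal
Free-air anomaly = 981899.89 − 982175.61 + (787.86) = 512.14 mGal
Bouguer slab correction = 0.04193 × 2.79 × 2553.0 = 298.66 mGal
Simple Bouguer anomaly = 512.14 − (298.66) = 213.48 mGal
Complete Bouguer anomaly = 213.48 + 1.43 = 214.91 mGal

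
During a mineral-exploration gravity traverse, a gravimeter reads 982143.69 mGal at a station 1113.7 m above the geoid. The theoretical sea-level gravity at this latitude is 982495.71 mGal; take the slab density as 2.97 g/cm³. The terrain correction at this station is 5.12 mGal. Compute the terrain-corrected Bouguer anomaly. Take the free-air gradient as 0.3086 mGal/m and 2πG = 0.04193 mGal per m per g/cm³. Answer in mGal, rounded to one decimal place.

Free-air correction = 0.3086 × 1113.7 = 343.69 mGal
Free-air anomaly = 982143.69 − 982495.71 + (343.69) = -8.33 mGal
Bouguer slab correction = 0.04193 × 2.97 × 1113.7 = 138.69 mGal
Simple Bouguer anomaly = -8.33 − (138.69) = -147.02 mGal
Complete Bouguer anomaly = -147.02 + 5.12 = -141.90 mGal

-141.9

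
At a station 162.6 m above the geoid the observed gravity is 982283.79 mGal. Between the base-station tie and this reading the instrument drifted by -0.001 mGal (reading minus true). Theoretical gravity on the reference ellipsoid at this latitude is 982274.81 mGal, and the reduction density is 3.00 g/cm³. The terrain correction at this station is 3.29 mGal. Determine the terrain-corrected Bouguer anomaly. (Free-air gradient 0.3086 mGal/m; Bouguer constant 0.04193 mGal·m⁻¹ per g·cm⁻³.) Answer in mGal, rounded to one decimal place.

42.0

Drift-corrected reading = 982283.79 − (-0.001) = 982283.791 mGal
Free-air correction = 0.3086 × 162.6 = 50.18 mGal
Free-air anomaly = 982283.791 − 982274.81 + (50.18) = 59.161 mGal
Bouguer slab correction = 0.04193 × 3.00 × 162.6 = 20.45 mGal
Simple Bouguer anomaly = 59.161 − (20.45) = 38.711 mGal
Complete Bouguer anomaly = 38.711 + 3.29 = 42.001 mGal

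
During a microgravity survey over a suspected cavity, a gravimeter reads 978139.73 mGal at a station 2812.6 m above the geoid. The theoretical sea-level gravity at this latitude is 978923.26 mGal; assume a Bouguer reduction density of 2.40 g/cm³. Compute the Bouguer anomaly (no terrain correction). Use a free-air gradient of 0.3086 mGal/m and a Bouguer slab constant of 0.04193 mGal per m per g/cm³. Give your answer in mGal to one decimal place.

-198.6

Free-air correction = 0.3086 × 2812.6 = 867.97 mGal
Free-air anomaly = 978139.73 − 978923.26 + (867.97) = 84.44 mGal
Bouguer slab correction = 0.04193 × 2.40 × 2812.6 = 283.04 mGal
Simple Bouguer anomaly = 84.44 − (283.04) = -198.60 mGal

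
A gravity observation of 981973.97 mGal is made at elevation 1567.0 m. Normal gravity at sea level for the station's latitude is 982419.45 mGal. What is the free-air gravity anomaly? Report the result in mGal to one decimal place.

Free-air correction = 0.3086 × 1567.0 = 483.58 mGal
Free-air anomaly = 981973.97 − 982419.45 + (483.58) = 38.10 mGal

38.1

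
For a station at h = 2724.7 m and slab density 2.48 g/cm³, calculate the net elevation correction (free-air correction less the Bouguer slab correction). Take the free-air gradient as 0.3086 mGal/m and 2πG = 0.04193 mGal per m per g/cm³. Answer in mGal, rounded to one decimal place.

557.5

Combined gradient = 0.3086 − 0.04193 × 2.48 = 0.2046136 mGal/m
Combined elevation correction = 0.2046136 × 2724.7 = 557.5 mGal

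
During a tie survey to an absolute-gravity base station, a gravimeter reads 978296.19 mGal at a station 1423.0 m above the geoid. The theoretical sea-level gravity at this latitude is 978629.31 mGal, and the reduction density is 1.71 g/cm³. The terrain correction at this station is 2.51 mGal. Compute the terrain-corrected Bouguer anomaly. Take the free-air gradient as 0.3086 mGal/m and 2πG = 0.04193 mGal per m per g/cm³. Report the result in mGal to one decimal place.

6.5

Free-air correction = 0.3086 × 1423.0 = 439.14 mGal
Free-air anomaly = 978296.19 − 978629.31 + (439.14) = 106.02 mGal
Bouguer slab correction = 0.04193 × 1.71 × 1423.0 = 102.03 mGal
Simple Bouguer anomaly = 106.02 − (102.03) = 3.99 mGal
Complete Bouguer anomaly = 3.99 + 2.51 = 6.50 mGal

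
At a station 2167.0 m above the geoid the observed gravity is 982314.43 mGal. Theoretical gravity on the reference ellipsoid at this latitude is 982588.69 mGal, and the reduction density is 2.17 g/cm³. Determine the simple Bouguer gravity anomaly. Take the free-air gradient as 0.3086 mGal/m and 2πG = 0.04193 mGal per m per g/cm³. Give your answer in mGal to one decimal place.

Free-air correction = 0.3086 × 2167.0 = 668.74 mGal
Free-air anomaly = 982314.43 − 982588.69 + (668.74) = 394.48 mGal
Bouguer slab correction = 0.04193 × 2.17 × 2167.0 = 197.17 mGal
Simple Bouguer anomaly = 394.48 − (197.17) = 197.31 mGal

197.3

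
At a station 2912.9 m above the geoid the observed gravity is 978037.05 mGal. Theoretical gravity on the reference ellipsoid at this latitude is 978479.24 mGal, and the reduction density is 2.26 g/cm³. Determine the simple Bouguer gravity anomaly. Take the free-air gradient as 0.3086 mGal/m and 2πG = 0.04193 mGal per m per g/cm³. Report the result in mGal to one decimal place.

180.7

Free-air correction = 0.3086 × 2912.9 = 898.92 mGal
Free-air anomaly = 978037.05 − 978479.24 + (898.92) = 456.73 mGal
Bouguer slab correction = 0.04193 × 2.26 × 2912.9 = 276.03 mGal
Simple Bouguer anomaly = 456.73 − (276.03) = 180.70 mGal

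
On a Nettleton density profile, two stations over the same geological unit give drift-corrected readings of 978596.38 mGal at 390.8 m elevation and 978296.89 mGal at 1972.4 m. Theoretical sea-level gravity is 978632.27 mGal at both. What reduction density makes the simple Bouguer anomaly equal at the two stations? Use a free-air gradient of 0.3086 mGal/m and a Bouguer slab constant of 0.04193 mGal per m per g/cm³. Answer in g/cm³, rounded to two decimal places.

2.84

Δg_obs = 978296.89 − 978596.38 = -299.49 mGal over Δh = 1972.4 − 390.8 = 1581.6 m
Equal Bouguer anomalies ⇒ Δg_obs + (0.3086 − 0.04193ρ)·Δh = 0
0.3086 − 0.04193ρ = −Δg_obs/Δh = 0.18936
ρ = (0.3086 − 0.18936) / 0.04193 = 2.84 g/cm³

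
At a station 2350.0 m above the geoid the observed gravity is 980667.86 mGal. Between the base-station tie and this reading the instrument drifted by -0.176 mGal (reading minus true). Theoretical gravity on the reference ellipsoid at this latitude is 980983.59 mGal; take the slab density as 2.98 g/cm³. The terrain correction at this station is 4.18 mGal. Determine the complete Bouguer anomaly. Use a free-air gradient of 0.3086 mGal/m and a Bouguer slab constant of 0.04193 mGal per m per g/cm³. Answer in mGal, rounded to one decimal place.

120.2

Drift-corrected reading = 980667.86 − (-0.176) = 980668.036 mGal
Free-air correction = 0.3086 × 2350.0 = 725.21 mGal
Free-air anomaly = 980668.036 − 980983.59 + (725.21) = 409.656 mGal
Bouguer slab correction = 0.04193 × 2.98 × 2350.0 = 293.64 mGal
Simple Bouguer anomaly = 409.656 − (293.64) = 116.016 mGal
Complete Bouguer anomaly = 116.016 + 4.18 = 120.196 mGal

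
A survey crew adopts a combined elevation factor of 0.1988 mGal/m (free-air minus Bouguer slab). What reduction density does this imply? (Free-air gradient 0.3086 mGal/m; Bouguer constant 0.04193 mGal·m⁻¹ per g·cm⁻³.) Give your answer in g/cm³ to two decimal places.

2.62

0.1988 = 0.3086 − 0.04193 × ρ
ρ = (0.3086 − 0.1988) / 0.04193 = 2.62 g/cm³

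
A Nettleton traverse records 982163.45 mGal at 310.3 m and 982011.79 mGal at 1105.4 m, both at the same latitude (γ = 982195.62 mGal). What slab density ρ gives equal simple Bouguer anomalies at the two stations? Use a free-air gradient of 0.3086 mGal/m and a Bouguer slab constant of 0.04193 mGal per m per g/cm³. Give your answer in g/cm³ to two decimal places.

Δg_obs = 982011.79 − 982163.45 = -151.66 mGal over Δh = 1105.4 − 310.3 = 795.1 m
Equal Bouguer anomalies ⇒ Δg_obs + (0.3086 − 0.04193ρ)·Δh = 0
0.3086 − 0.04193ρ = −Δg_obs/Δh = 0.19074
ρ = (0.3086 − 0.19074) / 0.04193 = 2.81 g/cm³

2.81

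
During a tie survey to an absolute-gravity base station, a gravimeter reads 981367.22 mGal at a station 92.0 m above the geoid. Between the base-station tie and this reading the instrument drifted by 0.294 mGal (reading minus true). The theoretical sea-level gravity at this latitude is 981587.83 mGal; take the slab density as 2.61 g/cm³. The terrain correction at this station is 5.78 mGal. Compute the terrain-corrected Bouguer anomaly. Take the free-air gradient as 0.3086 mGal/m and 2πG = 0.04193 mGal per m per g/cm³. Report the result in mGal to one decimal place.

Drift-corrected reading = 981367.22 − (0.294) = 981366.926 mGal
Free-air correction = 0.3086 × 92.0 = 28.39 mGal
Free-air anomaly = 981366.926 − 981587.83 + (28.39) = -192.514 mGal
Bouguer slab correction = 0.04193 × 2.61 × 92.0 = 10.07 mGal
Simple Bouguer anomaly = -192.514 − (10.07) = -202.584 mGal
Complete Bouguer anomaly = -202.584 + 5.78 = -196.804 mGal

-196.8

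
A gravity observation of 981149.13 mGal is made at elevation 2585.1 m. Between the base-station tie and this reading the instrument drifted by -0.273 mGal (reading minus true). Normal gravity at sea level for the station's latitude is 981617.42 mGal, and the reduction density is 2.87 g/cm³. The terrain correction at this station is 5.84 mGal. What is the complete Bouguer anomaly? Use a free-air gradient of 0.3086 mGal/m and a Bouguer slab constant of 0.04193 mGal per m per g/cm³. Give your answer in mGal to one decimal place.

24.5

Drift-corrected reading = 981149.13 − (-0.273) = 981149.403 mGal
Free-air correction = 0.3086 × 2585.1 = 797.76 mGal
Free-air anomaly = 981149.403 − 981617.42 + (797.76) = 329.743 mGal
Bouguer slab correction = 0.04193 × 2.87 × 2585.1 = 311.09 mGal
Simple Bouguer anomaly = 329.743 − (311.09) = 18.653 mGal
Complete Bouguer anomaly = 18.653 + 5.84 = 24.493 mGal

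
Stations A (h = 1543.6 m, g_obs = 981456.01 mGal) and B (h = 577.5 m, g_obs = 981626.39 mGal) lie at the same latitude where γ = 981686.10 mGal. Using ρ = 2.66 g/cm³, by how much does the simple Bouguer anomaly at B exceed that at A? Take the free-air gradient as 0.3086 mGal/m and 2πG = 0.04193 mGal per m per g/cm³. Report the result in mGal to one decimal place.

-20.0

Δg_SB(A) = 981456.01 − 981686.10 + 0.3086×1543.6 − 0.04193×2.66×1543.6 = 74.10 mGal
Δg_SB(B) = 981626.39 − 981686.10 + 0.3086×577.5 − 0.04193×2.66×577.5 = 54.10 mGal
Difference = 54.10 − (74.10) = -20.00 mGal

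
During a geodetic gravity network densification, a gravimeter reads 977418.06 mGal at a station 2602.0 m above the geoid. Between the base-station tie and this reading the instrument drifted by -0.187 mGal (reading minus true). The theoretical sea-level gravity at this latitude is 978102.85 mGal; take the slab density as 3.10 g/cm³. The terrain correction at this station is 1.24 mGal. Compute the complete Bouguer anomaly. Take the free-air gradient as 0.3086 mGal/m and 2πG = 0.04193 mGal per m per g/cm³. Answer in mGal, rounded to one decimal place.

-218.6

Drift-corrected reading = 977418.06 − (-0.187) = 977418.247 mGal
Free-air correction = 0.3086 × 2602.0 = 802.98 mGal
Free-air anomaly = 977418.247 − 978102.85 + (802.98) = 118.377 mGal
Bouguer slab correction = 0.04193 × 3.10 × 2602.0 = 338.22 mGal
Simple Bouguer anomaly = 118.377 − (338.22) = -219.843 mGal
Complete Bouguer anomaly = -219.843 + 1.24 = -218.603 mGal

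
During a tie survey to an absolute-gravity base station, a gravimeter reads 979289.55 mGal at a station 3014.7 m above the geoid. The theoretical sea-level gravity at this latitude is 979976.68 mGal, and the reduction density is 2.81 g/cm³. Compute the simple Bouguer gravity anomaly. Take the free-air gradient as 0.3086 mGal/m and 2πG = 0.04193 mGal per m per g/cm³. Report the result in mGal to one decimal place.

Free-air correction = 0.3086 × 3014.7 = 930.34 mGal
Free-air anomaly = 979289.55 − 979976.68 + (930.34) = 243.21 mGal
Bouguer slab correction = 0.04193 × 2.81 × 3014.7 = 355.20 mGal
Simple Bouguer anomaly = 243.21 − (355.20) = -111.99 mGal

-112.0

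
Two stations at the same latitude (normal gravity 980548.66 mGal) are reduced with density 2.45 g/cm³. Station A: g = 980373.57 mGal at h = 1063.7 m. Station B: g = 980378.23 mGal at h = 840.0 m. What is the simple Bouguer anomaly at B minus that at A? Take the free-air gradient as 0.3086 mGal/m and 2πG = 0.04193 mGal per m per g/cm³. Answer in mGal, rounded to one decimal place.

Δg_SB(A) = 980373.57 − 980548.66 + 0.3086×1063.7 − 0.04193×2.45×1063.7 = 43.90 mGal
Δg_SB(B) = 980378.23 − 980548.66 + 0.3086×840.0 − 0.04193×2.45×840.0 = 2.50 mGal
Difference = 2.50 − (43.90) = -41.40 mGal

-41.4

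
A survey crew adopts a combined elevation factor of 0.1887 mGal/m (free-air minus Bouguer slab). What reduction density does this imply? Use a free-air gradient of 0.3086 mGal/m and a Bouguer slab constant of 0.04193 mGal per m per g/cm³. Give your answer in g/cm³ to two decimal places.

2.86

0.1887 = 0.3086 − 0.04193 × ρ
ρ = (0.3086 − 0.1887) / 0.04193 = 2.86 g/cm³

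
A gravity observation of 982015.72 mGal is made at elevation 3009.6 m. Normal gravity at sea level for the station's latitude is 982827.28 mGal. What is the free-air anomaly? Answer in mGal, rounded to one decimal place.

117.2

Free-air correction = 0.3086 × 3009.6 = 928.76 mGal
Free-air anomaly = 982015.72 − 982827.28 + (928.76) = 117.20 mGal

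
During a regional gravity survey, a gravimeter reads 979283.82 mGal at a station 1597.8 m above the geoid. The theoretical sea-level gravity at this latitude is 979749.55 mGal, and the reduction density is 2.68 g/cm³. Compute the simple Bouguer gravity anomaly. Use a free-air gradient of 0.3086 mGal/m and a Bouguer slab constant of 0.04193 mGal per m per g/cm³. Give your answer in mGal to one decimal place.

-152.2

Free-air correction = 0.3086 × 1597.8 = 493.08 mGal
Free-air anomaly = 979283.82 − 979749.55 + (493.08) = 27.35 mGal
Bouguer slab correction = 0.04193 × 2.68 × 1597.8 = 179.55 mGal
Simple Bouguer anomaly = 27.35 − (179.55) = -152.20 mGal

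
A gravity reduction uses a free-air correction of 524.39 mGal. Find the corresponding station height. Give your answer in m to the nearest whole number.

h = 524.39 / 0.3086 = 1699.25 m

1699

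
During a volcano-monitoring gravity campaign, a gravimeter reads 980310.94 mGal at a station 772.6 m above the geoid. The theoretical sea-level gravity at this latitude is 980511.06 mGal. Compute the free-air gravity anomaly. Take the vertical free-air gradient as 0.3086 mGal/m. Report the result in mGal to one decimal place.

38.3

Free-air correction = 0.3086 × 772.6 = 238.42 mGal
Free-air anomaly = 980310.94 − 980511.06 + (238.42) = 38.30 mGal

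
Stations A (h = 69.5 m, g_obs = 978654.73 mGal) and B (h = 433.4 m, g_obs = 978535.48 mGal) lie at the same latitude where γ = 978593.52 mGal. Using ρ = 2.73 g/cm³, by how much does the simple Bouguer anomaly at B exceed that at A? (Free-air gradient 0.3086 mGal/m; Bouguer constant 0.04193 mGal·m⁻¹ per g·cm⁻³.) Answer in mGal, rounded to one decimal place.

Δg_SB(A) = 978654.73 − 978593.52 + 0.3086×69.5 − 0.04193×2.73×69.5 = 74.70 mGal
Δg_SB(B) = 978535.48 − 978593.52 + 0.3086×433.4 − 0.04193×2.73×433.4 = 26.10 mGal
Difference = 26.10 − (74.70) = -48.60 mGal

-48.6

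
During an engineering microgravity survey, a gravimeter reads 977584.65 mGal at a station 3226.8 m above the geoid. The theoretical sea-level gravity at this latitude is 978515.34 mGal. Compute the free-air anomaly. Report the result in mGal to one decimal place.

Free-air correction = 0.3086 × 3226.8 = 995.79 mGal
Free-air anomaly = 977584.65 − 978515.34 + (995.79) = 65.10 mGal

65.1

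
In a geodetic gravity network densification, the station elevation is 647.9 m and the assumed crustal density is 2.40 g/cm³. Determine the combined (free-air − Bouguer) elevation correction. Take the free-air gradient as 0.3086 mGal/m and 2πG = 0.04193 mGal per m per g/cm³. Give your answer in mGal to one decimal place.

Combined gradient = 0.3086 − 0.04193 × 2.40 = 0.2079680 mGal/m
Combined elevation correction = 0.2079680 × 647.9 = 134.7 mGal

134.7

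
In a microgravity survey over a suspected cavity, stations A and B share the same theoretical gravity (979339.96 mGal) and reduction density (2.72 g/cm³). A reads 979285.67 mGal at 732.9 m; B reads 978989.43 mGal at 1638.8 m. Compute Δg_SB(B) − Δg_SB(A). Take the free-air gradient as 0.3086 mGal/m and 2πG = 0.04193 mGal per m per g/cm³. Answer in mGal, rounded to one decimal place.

-120.0

Δg_SB(A) = 979285.67 − 979339.96 + 0.3086×732.9 − 0.04193×2.72×732.9 = 88.30 mGal
Δg_SB(B) = 978989.43 − 979339.96 + 0.3086×1638.8 − 0.04193×2.72×1638.8 = -31.70 mGal
Difference = -31.70 − (88.30) = -120.00 mGal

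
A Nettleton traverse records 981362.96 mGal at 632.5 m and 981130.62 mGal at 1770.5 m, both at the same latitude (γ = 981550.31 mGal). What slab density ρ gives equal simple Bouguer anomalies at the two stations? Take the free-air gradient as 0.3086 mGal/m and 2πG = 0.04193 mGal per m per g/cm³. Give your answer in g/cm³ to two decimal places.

Δg_obs = 981130.62 − 981362.96 = -232.34 mGal over Δh = 1770.5 − 632.5 = 1138.0 m
Equal Bouguer anomalies ⇒ Δg_obs + (0.3086 − 0.04193ρ)·Δh = 0
0.3086 − 0.04193ρ = −Δg_obs/Δh = 0.20417
ρ = (0.3086 − 0.20417) / 0.04193 = 2.49 g/cm³

2.49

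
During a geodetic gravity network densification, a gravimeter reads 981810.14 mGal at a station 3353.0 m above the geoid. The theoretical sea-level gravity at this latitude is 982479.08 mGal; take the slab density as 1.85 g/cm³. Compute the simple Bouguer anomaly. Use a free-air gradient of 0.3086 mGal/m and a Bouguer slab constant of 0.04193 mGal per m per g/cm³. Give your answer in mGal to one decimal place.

105.7

Free-air correction = 0.3086 × 3353.0 = 1034.74 mGal
Free-air anomaly = 981810.14 − 982479.08 + (1034.74) = 365.80 mGal
Bouguer slab correction = 0.04193 × 1.85 × 3353.0 = 260.09 mGal
Simple Bouguer anomaly = 365.80 − (260.09) = 105.71 mGal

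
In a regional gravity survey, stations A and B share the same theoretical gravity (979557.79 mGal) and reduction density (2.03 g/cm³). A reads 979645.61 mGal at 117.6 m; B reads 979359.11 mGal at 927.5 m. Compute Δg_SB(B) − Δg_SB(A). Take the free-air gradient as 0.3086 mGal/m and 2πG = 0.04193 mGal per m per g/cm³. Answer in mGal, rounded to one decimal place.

-105.5

Δg_SB(A) = 979645.61 − 979557.79 + 0.3086×117.6 − 0.04193×2.03×117.6 = 114.10 mGal
Δg_SB(B) = 979359.11 − 979557.79 + 0.3086×927.5 − 0.04193×2.03×927.5 = 8.60 mGal
Difference = 8.60 − (114.10) = -105.50 mGal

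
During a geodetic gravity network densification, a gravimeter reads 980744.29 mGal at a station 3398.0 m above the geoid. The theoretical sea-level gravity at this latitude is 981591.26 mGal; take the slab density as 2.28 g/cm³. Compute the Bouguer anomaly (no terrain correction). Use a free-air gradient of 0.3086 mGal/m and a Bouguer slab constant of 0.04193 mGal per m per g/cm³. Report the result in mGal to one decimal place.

Free-air correction = 0.3086 × 3398.0 = 1048.62 mGal
Free-air anomaly = 980744.29 − 981591.26 + (1048.62) = 201.65 mGal
Bouguer slab correction = 0.04193 × 2.28 × 3398.0 = 324.85 mGal
Simple Bouguer anomaly = 201.65 − (324.85) = -123.20 mGal

-123.2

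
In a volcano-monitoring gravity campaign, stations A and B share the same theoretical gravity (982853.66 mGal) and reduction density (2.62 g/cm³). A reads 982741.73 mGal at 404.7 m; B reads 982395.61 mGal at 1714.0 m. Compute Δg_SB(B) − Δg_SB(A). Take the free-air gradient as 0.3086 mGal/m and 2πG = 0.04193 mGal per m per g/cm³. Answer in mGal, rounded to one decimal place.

-85.9

Δg_SB(A) = 982741.73 − 982853.66 + 0.3086×404.7 − 0.04193×2.62×404.7 = -31.50 mGal
Δg_SB(B) = 982395.61 − 982853.66 + 0.3086×1714.0 − 0.04193×2.62×1714.0 = -117.40 mGal
Difference = -117.40 − (-31.50) = -85.90 mGal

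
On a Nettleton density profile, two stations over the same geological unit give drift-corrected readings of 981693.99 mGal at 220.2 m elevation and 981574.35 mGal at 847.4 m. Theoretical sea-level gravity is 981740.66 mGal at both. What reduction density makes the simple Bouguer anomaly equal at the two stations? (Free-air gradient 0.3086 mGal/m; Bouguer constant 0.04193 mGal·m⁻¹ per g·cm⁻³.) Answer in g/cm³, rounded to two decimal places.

2.81

Δg_obs = 981574.35 − 981693.99 = -119.64 mGal over Δh = 847.4 − 220.2 = 627.2 m
Equal Bouguer anomalies ⇒ Δg_obs + (0.3086 − 0.04193ρ)·Δh = 0
0.3086 − 0.04193ρ = −Δg_obs/Δh = 0.19075
ρ = (0.3086 − 0.19075) / 0.04193 = 2.81 g/cm³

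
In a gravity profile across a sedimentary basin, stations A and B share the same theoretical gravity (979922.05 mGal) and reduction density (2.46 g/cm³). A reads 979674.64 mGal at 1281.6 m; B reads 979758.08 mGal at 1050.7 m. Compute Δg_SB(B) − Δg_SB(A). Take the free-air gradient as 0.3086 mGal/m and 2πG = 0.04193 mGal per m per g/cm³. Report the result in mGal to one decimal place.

Δg_SB(A) = 979674.64 − 979922.05 + 0.3086×1281.6 − 0.04193×2.46×1281.6 = 15.90 mGal
Δg_SB(B) = 979758.08 − 979922.05 + 0.3086×1050.7 − 0.04193×2.46×1050.7 = 51.90 mGal
Difference = 51.90 − (15.90) = 36.00 mGal

36.0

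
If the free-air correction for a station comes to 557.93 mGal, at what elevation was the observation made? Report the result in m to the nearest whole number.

h = 557.93 / 0.3086 = 1807.94 m

1808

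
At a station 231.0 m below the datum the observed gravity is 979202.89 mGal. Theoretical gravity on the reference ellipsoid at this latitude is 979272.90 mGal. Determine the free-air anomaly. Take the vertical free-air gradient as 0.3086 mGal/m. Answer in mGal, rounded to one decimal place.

-141.3

Free-air correction = 0.3086 × -231.0 = -71.29 mGal
Free-air anomaly = 979202.89 − 979272.90 + (-71.29) = -141.30 mGal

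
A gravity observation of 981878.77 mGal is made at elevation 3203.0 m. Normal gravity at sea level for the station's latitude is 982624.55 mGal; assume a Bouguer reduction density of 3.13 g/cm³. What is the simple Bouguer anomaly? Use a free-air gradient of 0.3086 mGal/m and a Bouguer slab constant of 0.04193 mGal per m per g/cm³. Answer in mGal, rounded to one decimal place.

-177.7

Free-air correction = 0.3086 × 3203.0 = 988.45 mGal
Free-air anomaly = 981878.77 − 982624.55 + (988.45) = 242.67 mGal
Bouguer slab correction = 0.04193 × 3.13 × 3203.0 = 420.36 mGal
Simple Bouguer anomaly = 242.67 − (420.36) = -177.69 mGal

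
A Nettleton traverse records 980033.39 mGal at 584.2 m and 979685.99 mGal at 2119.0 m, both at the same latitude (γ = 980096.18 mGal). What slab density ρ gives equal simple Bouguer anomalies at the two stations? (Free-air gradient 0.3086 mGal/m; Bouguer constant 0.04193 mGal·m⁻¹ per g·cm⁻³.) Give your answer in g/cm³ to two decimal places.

1.96

Δg_obs = 979685.99 − 980033.39 = -347.40 mGal over Δh = 2119.0 − 584.2 = 1534.8 m
Equal Bouguer anomalies ⇒ Δg_obs + (0.3086 − 0.04193ρ)·Δh = 0
0.3086 − 0.04193ρ = −Δg_obs/Δh = 0.22635
ρ = (0.3086 − 0.22635) / 0.04193 = 1.96 g/cm³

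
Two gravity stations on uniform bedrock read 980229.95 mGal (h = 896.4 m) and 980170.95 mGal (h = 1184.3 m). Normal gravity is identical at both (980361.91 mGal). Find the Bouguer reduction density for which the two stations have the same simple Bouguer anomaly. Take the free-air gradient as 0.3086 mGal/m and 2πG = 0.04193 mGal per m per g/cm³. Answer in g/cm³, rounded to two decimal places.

Δg_obs = 980170.95 − 980229.95 = -59.00 mGal over Δh = 1184.3 − 896.4 = 287.9 m
Equal Bouguer anomalies ⇒ Δg_obs + (0.3086 − 0.04193ρ)·Δh = 0
0.3086 − 0.04193ρ = −Δg_obs/Δh = 0.20493
ρ = (0.3086 − 0.20493) / 0.04193 = 2.47 g/cm³

2.47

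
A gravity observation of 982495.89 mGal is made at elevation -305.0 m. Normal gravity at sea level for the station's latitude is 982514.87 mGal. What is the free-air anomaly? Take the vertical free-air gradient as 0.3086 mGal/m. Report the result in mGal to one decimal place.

Free-air correction = 0.3086 × -305.0 = -94.12 mGal
Free-air anomaly = 982495.89 − 982514.87 + (-94.12) = -113.10 mGal

-113.1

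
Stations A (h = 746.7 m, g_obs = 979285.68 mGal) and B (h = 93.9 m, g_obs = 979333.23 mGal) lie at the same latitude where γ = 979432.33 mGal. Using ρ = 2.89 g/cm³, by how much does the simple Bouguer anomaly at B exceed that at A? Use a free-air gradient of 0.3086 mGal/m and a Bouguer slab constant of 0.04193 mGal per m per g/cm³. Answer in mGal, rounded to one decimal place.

Δg_SB(A) = 979285.68 − 979432.33 + 0.3086×746.7 − 0.04193×2.89×746.7 = -6.70 mGal
Δg_SB(B) = 979333.23 − 979432.33 + 0.3086×93.9 − 0.04193×2.89×93.9 = -81.50 mGal
Difference = -81.50 − (-6.70) = -74.80 mGal

-74.8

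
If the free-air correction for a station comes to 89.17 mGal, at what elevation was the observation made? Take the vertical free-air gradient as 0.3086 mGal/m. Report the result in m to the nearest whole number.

289

h = 89.17 / 0.3086 = 288.95 m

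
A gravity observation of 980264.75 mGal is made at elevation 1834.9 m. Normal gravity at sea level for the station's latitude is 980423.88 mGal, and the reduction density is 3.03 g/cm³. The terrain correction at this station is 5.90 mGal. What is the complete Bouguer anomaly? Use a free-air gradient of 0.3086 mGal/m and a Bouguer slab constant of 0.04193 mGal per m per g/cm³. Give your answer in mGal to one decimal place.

179.9

Free-air correction = 0.3086 × 1834.9 = 566.25 mGal
Free-air anomaly = 980264.75 − 980423.88 + (566.25) = 407.12 mGal
Bouguer slab correction = 0.04193 × 3.03 × 1834.9 = 233.12 mGal
Simple Bouguer anomaly = 407.12 − (233.12) = 174.00 mGal
Complete Bouguer anomaly = 174.00 + 5.90 = 179.90 mGal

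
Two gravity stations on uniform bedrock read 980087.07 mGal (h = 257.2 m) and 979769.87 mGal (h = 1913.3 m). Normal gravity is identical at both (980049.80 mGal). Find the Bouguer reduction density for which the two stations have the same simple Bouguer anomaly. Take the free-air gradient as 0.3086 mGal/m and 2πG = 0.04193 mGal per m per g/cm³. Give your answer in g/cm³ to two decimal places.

Δg_obs = 979769.87 − 980087.07 = -317.20 mGal over Δh = 1913.3 − 257.2 = 1656.1 m
Equal Bouguer anomalies ⇒ Δg_obs + (0.3086 − 0.04193ρ)·Δh = 0
0.3086 − 0.04193ρ = −Δg_obs/Δh = 0.19153
ρ = (0.3086 − 0.19153) / 0.04193 = 2.79 g/cm³

2.79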